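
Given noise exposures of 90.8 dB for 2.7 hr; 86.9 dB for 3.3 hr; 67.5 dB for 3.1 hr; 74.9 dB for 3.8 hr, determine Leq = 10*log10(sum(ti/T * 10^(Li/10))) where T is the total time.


T_total = 2.7 + 3.3 + 3.1 + 3.8 = 12.9 hr
(2.7/12.9) * 10^(90.8/10) = 2.51637e+08
(3.3/12.9) * 10^(86.9/10) = 1.25292e+08
(3.1/12.9) * 10^(67.5/10) = 1.35136e+06
(3.8/12.9) * 10^(74.9/10) = 9.1032e+06
Sum = 2.51637e+08 + 1.25292e+08 + 1.35136e+06 + 9.1032e+06 = 3.87384e+08
Leq = 10*log10(3.87384e+08) = 85.881 dB


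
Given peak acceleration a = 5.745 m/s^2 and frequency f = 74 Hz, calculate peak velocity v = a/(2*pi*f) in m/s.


omega = 2*pi*f = 2*pi*74 = 464.956 rad/s
v = a / omega = 5.745 / 464.956 = 0.012356 m/s


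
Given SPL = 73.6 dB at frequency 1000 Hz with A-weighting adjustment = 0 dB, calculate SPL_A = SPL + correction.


A-weighting table: 1000 Hz -> 0 dB correction
SPL_A = SPL + correction = 73.6 + (0) = 73.6 dBA


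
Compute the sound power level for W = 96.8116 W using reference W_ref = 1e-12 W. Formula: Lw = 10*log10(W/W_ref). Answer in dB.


W / W_ref = 96.8116 / 1e-12 = 9.68116e+13
Lw = 10 * log10(9.68116e+13) = 139.86 dB


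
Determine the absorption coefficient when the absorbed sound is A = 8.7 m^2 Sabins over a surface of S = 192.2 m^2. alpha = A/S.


Absorption coefficient = absorbed power / incident power
alpha = A / S = 8.7 / 192.2 = 0.045265


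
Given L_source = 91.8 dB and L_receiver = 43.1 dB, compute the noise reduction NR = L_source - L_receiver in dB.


NR = L_source - L_receiver (difference between source and receiving room levels)
NR = 91.8 - 43.1 = 48.7 dB


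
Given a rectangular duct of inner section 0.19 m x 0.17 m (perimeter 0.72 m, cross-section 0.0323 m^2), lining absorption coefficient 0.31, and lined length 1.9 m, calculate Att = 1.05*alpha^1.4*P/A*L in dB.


alpha^1.4 = 0.31^1.4 = 0.194047
Attenuation rate = 1.05 * alpha^1.4 * P / A
= 1.05 * 0.194047 * 0.72 / 0.0323 = 4.54178 dB/m
Total Att = 4.54178 * 1.9 = 8.6294 dB


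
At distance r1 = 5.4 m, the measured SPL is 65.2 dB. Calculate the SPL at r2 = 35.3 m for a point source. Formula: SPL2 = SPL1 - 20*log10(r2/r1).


r2/r1 = 35.3/5.4 = 6.53704
Correction = 20*log10(6.53704) = 16.3076 dB
SPL2 = 65.2 - 16.3076 = 48.892 dB


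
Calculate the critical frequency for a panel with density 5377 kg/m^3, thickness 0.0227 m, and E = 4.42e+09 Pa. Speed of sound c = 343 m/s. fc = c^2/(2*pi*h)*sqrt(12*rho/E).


12*rho/E = 12*5377/4.42e+09 = 1.45982e-05
sqrt(12*rho/E) = sqrt(1.45982e-05) = 0.00382076
c^2/(2*pi*h) = 343^2/(2*pi*0.0227) = 824864
fc = 824864 * 0.00382076 = 3151.6 Hz


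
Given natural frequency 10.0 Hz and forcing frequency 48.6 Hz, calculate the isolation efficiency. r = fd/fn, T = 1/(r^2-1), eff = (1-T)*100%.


r = 48.6 / 10.0 = 4.86
r^2 - 1 = 4.86^2 - 1 = 22.6196
T = 1/22.6196 = 0.0442094
Efficiency = (1 - 0.0442094)*100 = 95.579 %


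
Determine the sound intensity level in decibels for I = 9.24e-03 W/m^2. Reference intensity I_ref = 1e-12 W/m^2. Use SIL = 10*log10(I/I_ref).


I / I_ref = 9.24e-03 / 1e-12 = 9.24e+09
SIL = 10 * log10(9.24e+09) = 99.657 dB


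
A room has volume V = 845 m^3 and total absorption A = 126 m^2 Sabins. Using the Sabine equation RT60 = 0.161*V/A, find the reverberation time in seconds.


RT60 = 0.161 * 845 / 126 = 1.0797 s


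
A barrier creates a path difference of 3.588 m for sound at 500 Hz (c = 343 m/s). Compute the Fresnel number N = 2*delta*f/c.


N = 2*delta*f/c = 2*delta/lambda, where lambda = c/f
lambda = 343 / 500 = 0.686 m
N = 2 * 3.588 / 0.686 = 10.461


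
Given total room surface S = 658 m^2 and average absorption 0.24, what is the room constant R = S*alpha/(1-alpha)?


R = 658 * 0.24 / (1 - 0.24) = 207.79 m^2


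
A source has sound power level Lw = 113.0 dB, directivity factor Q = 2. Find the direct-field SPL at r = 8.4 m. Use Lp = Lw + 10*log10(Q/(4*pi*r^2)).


4*pi*r^2 = 4*pi*8.4^2 = 886.683 m^2
Q / (4*pi*r^2) = 2 / 886.683 = 0.0022556
Lp = 113.0 + 10*log10(0.0022556) = 86.533 dB


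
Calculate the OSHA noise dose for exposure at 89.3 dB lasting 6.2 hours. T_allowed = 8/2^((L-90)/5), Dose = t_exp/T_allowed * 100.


T_allowed = 8 / 2^((89.3 - 90)/5) = 8.81524 hr
Dose = 6.2 / 8.81524 * 100 = 70.333 %


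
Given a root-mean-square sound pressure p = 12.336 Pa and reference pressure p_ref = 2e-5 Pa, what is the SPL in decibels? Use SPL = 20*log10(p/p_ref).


p / p_ref = 12.336 / 2e-5 = 616800
SPL = 20 * log10(616800) = 115.8 dB


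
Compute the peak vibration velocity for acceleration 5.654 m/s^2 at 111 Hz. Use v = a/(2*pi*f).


omega = 2*pi*f = 2*pi*111 = 697.434 rad/s
v = a / omega = 5.654 / 697.434 = 0.0081069 m/s


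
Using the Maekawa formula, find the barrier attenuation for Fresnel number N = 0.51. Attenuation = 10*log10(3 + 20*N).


3 + 20*N = 3 + 20*0.51 = 13.2
Att = 10*log10(13.2) = 11.206 dB


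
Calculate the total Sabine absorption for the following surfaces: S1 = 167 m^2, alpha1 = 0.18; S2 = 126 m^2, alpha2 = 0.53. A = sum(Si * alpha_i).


167 * 0.18 = 30.06
126 * 0.53 = 66.78
A_total = 30.06 + 66.78 = 96.84 m^2


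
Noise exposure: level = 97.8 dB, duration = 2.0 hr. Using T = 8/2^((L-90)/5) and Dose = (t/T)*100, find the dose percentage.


T_allowed = 8 / 2^((97.8 - 90)/5) = 2.71321 hr
Dose = 2.0 / 2.71321 * 100 = 73.713 %


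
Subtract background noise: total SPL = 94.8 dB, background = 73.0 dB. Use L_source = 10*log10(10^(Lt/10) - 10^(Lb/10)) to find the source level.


10^(94.8/10) = 3.01995e+09
10^(73.0/10) = 1.99526e+07
Difference = 3.01995e+09 - 1.99526e+07 = 3e+09
L_source = 10*log10(3e+09) = 94.771 dB


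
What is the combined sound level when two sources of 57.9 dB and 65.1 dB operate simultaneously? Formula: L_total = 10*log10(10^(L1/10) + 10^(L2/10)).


10^(57.9/10) = 616595
10^(65.1/10) = 3.23594e+06
Sum = 616595 + 3.23594e+06 = 3.85254e+06
L_total = 10*log10(3.85254e+06) = 65.857 dB


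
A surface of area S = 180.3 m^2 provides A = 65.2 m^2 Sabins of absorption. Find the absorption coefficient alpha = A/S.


Absorption coefficient = absorbed power / incident power
alpha = A / S = 65.2 / 180.3 = 0.36162


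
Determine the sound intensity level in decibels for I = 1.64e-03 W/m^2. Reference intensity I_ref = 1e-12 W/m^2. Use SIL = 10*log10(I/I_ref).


I / I_ref = 1.64e-03 / 1e-12 = 1.64e+09
SIL = 10 * log10(1.64e+09) = 92.148 dB


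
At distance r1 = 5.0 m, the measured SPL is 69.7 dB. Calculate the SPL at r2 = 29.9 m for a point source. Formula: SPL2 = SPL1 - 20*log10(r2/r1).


r2/r1 = 29.9/5.0 = 5.98
Correction = 20*log10(5.98) = 15.534 dB
SPL2 = 69.7 - 15.534 = 54.166 dB


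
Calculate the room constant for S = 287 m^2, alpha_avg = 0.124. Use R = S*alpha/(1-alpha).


R = 287 * 0.124 / (1 - 0.124) = 40.626 m^2


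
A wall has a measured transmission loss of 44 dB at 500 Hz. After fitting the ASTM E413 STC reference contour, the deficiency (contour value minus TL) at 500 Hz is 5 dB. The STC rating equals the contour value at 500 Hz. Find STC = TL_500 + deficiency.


By ASTM E413, STC = value of the fitted reference contour at 500 Hz.
Contour value at 500 Hz = TL_500 + deficiency = 44 + 5 = 49
STC = 49


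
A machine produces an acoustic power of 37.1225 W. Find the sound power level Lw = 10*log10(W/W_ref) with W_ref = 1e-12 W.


W / W_ref = 37.1225 / 1e-12 = 3.71225e+13
Lw = 10 * log10(3.71225e+13) = 135.7 dB


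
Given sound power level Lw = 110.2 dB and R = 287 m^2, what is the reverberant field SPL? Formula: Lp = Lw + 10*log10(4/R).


4/R = 4/287 = 0.0139373
Lp = 110.2 + 10*log10(0.0139373) = 91.642 dB


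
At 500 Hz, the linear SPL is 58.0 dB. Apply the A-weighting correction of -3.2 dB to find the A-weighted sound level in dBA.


A-weighting table: 500 Hz -> -3.2 dB correction
SPL_A = SPL + correction = 58.0 + (-3.2) = 54.8 dBA


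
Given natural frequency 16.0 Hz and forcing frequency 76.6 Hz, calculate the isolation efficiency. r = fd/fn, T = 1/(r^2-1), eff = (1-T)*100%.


r = 76.6 / 16.0 = 4.7875
r^2 - 1 = 4.7875^2 - 1 = 21.9202
T = 1/21.9202 = 0.04562
Efficiency = (1 - 0.04562)*100 = 95.438 %


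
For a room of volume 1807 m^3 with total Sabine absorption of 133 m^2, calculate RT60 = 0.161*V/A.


RT60 = 0.161 * 1807 / 133 = 2.1874 s


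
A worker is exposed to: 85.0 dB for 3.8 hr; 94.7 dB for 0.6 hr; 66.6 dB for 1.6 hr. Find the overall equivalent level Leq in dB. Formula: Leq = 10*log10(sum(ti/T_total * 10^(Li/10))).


T_total = 3.8 + 0.6 + 1.6 = 6.0 hr
(3.8/6.0) * 10^(85.0/10) = 2.00278e+08
(0.6/6.0) * 10^(94.7/10) = 2.95121e+08
(1.6/6.0) * 10^(66.6/10) = 1.2189e+06
Sum = 2.00278e+08 + 2.95121e+08 + 1.2189e+06 = 4.96618e+08
Leq = 10*log10(4.96618e+08) = 86.96 dB


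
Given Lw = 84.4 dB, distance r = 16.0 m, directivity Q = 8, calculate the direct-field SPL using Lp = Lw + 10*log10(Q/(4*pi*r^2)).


4*pi*r^2 = 4*pi*16.0^2 = 3216.99 m^2
Q / (4*pi*r^2) = 8 / 3216.99 = 0.0024868
Lp = 84.4 + 10*log10(0.0024868) = 58.356 dB


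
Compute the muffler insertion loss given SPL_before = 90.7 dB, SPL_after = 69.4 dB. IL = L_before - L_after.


Insertion loss = SPL without muffler - SPL with muffler
IL = 90.7 - 69.4 = 21.3 dB


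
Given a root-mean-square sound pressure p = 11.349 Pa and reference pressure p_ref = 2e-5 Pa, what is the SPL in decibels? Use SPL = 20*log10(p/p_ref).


p / p_ref = 11.349 / 2e-5 = 567450
SPL = 20 * log10(567450) = 115.08 dB


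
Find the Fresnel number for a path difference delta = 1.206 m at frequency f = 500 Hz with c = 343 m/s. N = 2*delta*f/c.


N = 2*delta*f/c = 2*delta/lambda, where lambda = c/f
lambda = 343 / 500 = 0.686 m
N = 2 * 1.206 / 0.686 = 3.516


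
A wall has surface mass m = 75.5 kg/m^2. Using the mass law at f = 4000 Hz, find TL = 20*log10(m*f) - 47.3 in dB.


m * f = 75.5 * 4000 = 302000
20*log10(302000) = 109.6 dB
TL = 109.6 - 47.3 = 62.3 dB


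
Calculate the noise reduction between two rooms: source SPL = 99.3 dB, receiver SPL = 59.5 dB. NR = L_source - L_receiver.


NR = L_source - L_receiver (difference between source and receiving room levels)
NR = 99.3 - 59.5 = 39.8 dB


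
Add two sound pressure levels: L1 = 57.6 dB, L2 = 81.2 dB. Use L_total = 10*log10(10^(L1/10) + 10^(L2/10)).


10^(57.6/10) = 575440
10^(81.2/10) = 1.31826e+08
Sum = 575440 + 1.31826e+08 = 1.32401e+08
L_total = 10*log10(1.32401e+08) = 81.219 dB


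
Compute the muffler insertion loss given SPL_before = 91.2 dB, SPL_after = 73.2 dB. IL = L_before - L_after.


Insertion loss = SPL without muffler - SPL with muffler
IL = 91.2 - 73.2 = 18 dB


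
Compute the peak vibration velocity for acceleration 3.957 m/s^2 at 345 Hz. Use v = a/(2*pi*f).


omega = 2*pi*f = 2*pi*345 = 2167.7 rad/s
v = a / omega = 3.957 / 2167.7 = 0.0018254 m/s


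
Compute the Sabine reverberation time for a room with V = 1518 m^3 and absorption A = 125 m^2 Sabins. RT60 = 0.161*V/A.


RT60 = 0.161 * 1518 / 125 = 1.9552 s


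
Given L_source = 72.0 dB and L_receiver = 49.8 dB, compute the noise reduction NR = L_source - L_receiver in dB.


NR = L_source - L_receiver (difference between source and receiving room levels)
NR = 72.0 - 49.8 = 22.2 dB


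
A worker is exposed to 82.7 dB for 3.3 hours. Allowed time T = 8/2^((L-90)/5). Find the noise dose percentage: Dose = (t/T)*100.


T_allowed = 8 / 2^((82.7 - 90)/5) = 22.0087 hr
Dose = 3.3 / 22.0087 * 100 = 14.994 %


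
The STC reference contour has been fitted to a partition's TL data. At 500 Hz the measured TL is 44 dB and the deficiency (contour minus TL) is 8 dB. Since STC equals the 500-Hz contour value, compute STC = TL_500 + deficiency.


By ASTM E413, STC = value of the fitted reference contour at 500 Hz.
Contour value at 500 Hz = TL_500 + deficiency = 44 + 8 = 52
STC = 52


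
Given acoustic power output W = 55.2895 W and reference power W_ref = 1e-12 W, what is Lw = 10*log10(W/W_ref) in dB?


W / W_ref = 55.2895 / 1e-12 = 5.52895e+13
Lw = 10 * log10(5.52895e+13) = 137.43 dB


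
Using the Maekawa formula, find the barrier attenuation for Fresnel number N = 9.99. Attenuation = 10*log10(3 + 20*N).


3 + 20*N = 3 + 20*9.99 = 202.8
Att = 10*log10(202.8) = 23.071 dB


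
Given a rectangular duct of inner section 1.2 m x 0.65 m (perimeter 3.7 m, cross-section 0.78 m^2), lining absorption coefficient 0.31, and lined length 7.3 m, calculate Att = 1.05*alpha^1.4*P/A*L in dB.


alpha^1.4 = 0.31^1.4 = 0.194047
Attenuation rate = 1.05 * alpha^1.4 * P / A
= 1.05 * 0.194047 * 3.7 / 0.78 = 0.966503 dB/m
Total Att = 0.966503 * 7.3 = 7.0555 dB


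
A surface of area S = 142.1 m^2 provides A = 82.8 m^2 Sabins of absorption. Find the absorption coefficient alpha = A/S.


Absorption coefficient = absorbed power / incident power
alpha = A / S = 82.8 / 142.1 = 0.58269


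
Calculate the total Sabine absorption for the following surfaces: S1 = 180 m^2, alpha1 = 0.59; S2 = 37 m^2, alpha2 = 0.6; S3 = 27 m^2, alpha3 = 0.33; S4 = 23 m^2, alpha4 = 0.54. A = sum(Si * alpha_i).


180 * 0.59 = 106.2
37 * 0.6 = 22.2
27 * 0.33 = 8.91
23 * 0.54 = 12.42
A_total = 106.2 + 22.2 + 8.91 + 12.42 = 149.73 m^2


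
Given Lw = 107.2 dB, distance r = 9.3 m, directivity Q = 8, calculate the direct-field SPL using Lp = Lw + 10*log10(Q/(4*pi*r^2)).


4*pi*r^2 = 4*pi*9.3^2 = 1086.87 m^2
Q / (4*pi*r^2) = 8 / 1086.87 = 0.00736059
Lp = 107.2 + 10*log10(0.00736059) = 85.869 dB


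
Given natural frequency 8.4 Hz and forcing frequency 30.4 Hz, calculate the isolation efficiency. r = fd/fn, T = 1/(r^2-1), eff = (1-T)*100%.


r = 30.4 / 8.4 = 3.61905
r^2 - 1 = 3.61905^2 - 1 = 12.0975
T = 1/12.0975 = 0.0826617
Efficiency = (1 - 0.0826617)*100 = 91.734 %


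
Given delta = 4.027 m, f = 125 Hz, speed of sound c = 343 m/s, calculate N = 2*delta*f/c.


N = 2*delta*f/c = 2*delta/lambda, where lambda = c/f
lambda = 343 / 125 = 2.744 m
N = 2 * 4.027 / 2.744 = 2.9351


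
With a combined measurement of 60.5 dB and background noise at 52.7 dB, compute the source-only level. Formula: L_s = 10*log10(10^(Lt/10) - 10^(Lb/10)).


10^(60.5/10) = 1.12202e+06
10^(52.7/10) = 186209
Difference = 1.12202e+06 - 186209 = 935811
L_source = 10*log10(935811) = 59.712 dB


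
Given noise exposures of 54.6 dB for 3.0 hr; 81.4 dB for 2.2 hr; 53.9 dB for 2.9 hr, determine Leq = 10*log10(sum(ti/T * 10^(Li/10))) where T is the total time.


T_total = 3.0 + 2.2 + 2.9 = 8.1 hr
(3.0/8.1) * 10^(54.6/10) = 106816
(2.2/8.1) * 10^(81.4/10) = 3.74919e+07
(2.9/8.1) * 10^(53.9/10) = 87884.6
Sum = 106816 + 3.74919e+07 + 87884.6 = 3.76866e+07
Leq = 10*log10(3.76866e+07) = 75.762 dB


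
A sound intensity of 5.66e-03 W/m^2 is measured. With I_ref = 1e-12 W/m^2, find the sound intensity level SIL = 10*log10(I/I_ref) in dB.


I / I_ref = 5.66e-03 / 1e-12 = 5.66e+09
SIL = 10 * log10(5.66e+09) = 97.528 dB


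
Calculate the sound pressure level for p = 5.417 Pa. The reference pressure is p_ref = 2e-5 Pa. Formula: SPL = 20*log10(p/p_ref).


p / p_ref = 5.417 / 2e-5 = 270850
SPL = 20 * log10(270850) = 108.65 dB


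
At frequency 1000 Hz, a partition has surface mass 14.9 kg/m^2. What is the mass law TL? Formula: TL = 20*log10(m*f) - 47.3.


m * f = 14.9 * 1000 = 14900
20*log10(14900) = 83.4637 dB
TL = 83.4637 - 47.3 = 36.164 dB


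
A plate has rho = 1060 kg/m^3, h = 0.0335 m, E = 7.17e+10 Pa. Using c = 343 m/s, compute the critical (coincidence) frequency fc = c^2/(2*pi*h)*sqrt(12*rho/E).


12*rho/E = 12*1060/7.17e+10 = 1.77406e-07
sqrt(12*rho/E) = sqrt(1.77406e-07) = 0.000421196
c^2/(2*pi*h) = 343^2/(2*pi*0.0335) = 558938
fc = 558938 * 0.000421196 = 235.42 Hz


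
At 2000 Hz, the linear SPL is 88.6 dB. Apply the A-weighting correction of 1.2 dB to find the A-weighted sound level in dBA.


A-weighting table: 2000 Hz -> 1.2 dB correction
SPL_A = SPL + correction = 88.6 + (1.2) = 89.8 dBA


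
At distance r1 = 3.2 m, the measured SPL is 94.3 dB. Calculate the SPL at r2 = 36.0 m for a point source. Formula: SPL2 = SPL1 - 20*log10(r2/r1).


r2/r1 = 36.0/3.2 = 11.25
Correction = 20*log10(11.25) = 21.0231 dB
SPL2 = 94.3 - 21.0231 = 73.277 dB


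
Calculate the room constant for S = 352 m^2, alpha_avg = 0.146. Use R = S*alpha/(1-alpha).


R = 352 * 0.146 / (1 - 0.146) = 60.178 m^2


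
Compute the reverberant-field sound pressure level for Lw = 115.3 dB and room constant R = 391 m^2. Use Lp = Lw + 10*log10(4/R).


4/R = 4/391 = 0.0102302
Lp = 115.3 + 10*log10(0.0102302) = 95.399 dB


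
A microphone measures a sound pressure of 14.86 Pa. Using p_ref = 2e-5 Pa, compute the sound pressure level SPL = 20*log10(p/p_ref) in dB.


p / p_ref = 14.86 / 2e-5 = 743000
SPL = 20 * log10(743000) = 117.42 dB


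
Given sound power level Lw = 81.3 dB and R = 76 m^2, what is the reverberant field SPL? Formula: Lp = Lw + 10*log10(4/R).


4/R = 4/76 = 0.0526316
Lp = 81.3 + 10*log10(0.0526316) = 68.512 dB


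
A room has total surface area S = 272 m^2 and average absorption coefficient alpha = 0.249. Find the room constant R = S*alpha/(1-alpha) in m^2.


R = 272 * 0.249 / (1 - 0.249) = 90.184 m^2


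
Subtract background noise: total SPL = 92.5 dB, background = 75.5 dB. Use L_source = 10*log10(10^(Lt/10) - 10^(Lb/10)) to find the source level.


10^(92.5/10) = 1.77828e+09
10^(75.5/10) = 3.54813e+07
Difference = 1.77828e+09 - 3.54813e+07 = 1.7428e+09
L_source = 10*log10(1.7428e+09) = 92.412 dB


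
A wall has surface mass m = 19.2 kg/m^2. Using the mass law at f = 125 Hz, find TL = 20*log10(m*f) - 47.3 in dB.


m * f = 19.2 * 125 = 2400
20*log10(2400) = 67.6042 dB
TL = 67.6042 - 47.3 = 20.304 dB


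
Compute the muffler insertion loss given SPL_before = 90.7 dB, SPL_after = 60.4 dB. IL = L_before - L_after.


Insertion loss = SPL without muffler - SPL with muffler
IL = 90.7 - 60.4 = 30.3 dB


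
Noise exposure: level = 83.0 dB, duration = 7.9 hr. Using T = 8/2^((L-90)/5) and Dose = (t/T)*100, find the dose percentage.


T_allowed = 8 / 2^((83.0 - 90)/5) = 21.1121 hr
Dose = 7.9 / 21.1121 * 100 = 37.419 %


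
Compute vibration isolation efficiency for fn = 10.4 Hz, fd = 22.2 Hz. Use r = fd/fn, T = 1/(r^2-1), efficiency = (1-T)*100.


r = 22.2 / 10.4 = 2.13462
r^2 - 1 = 2.13462^2 - 1 = 3.5566
T = 1/3.5566 = 0.281167
Efficiency = (1 - 0.281167)*100 = 71.883 %


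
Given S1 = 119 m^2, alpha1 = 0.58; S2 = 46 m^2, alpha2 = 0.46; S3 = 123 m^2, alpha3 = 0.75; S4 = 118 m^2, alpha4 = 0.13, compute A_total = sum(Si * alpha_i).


119 * 0.58 = 69.02
46 * 0.46 = 21.16
123 * 0.75 = 92.25
118 * 0.13 = 15.34
A_total = 69.02 + 21.16 + 92.25 + 15.34 = 197.77 m^2


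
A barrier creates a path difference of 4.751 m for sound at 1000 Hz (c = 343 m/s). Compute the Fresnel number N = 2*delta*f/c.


N = 2*delta*f/c = 2*delta/lambda, where lambda = c/f
lambda = 343 / 1000 = 0.343 m
N = 2 * 4.751 / 0.343 = 27.703


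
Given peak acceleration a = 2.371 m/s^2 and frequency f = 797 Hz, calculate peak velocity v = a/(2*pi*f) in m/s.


omega = 2*pi*f = 2*pi*797 = 5007.7 rad/s
v = a / omega = 2.371 / 5007.7 = 0.00047347 m/s


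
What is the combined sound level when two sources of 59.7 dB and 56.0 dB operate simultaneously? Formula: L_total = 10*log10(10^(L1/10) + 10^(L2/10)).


10^(59.7/10) = 933254
10^(56.0/10) = 398107
Sum = 933254 + 398107 = 1.33136e+06
L_total = 10*log10(1.33136e+06) = 61.243 dB


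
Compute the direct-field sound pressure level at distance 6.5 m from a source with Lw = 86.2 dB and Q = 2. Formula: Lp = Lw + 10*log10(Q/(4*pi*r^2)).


4*pi*r^2 = 4*pi*6.5^2 = 530.929 m^2
Q / (4*pi*r^2) = 2 / 530.929 = 0.00376698
Lp = 86.2 + 10*log10(0.00376698) = 61.96 dB


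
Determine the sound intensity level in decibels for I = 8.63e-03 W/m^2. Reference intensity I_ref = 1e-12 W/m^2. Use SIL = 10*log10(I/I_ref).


I / I_ref = 8.63e-03 / 1e-12 = 8.63e+09
SIL = 10 * log10(8.63e+09) = 99.36 dB


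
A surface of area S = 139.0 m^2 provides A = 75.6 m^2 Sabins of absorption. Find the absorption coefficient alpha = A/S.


Absorption coefficient = absorbed power / incident power
alpha = A / S = 75.6 / 139.0 = 0.54388


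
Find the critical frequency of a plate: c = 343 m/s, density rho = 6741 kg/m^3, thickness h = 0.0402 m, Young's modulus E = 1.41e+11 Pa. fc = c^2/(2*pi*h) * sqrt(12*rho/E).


12*rho/E = 12*6741/1.41e+11 = 5.73702e-07
sqrt(12*rho/E) = sqrt(5.73702e-07) = 0.000757431
c^2/(2*pi*h) = 343^2/(2*pi*0.0402) = 465782
fc = 465782 * 0.000757431 = 352.8 Hz


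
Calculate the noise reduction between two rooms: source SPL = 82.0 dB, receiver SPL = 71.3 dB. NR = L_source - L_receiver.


NR = L_source - L_receiver (difference between source and receiving room levels)
NR = 82.0 - 71.3 = 10.7 dB


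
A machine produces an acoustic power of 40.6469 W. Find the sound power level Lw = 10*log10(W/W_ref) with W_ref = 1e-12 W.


W / W_ref = 40.6469 / 1e-12 = 4.06469e+13
Lw = 10 * log10(4.06469e+13) = 136.09 dB


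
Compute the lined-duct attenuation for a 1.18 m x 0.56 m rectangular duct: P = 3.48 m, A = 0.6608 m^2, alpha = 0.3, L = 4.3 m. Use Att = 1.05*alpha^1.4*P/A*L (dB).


alpha^1.4 = 0.3^1.4 = 0.18534
Attenuation rate = 1.05 * alpha^1.4 * P / A
= 1.05 * 0.18534 * 3.48 / 0.6608 = 1.02487 dB/m
Total Att = 1.02487 * 4.3 = 4.4069 dB


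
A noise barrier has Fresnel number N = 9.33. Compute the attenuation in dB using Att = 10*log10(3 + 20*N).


3 + 20*N = 3 + 20*9.33 = 189.6
Att = 10*log10(189.6) = 22.778 dB


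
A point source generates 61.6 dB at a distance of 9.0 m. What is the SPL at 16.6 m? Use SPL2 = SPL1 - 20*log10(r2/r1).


r2/r1 = 16.6/9.0 = 1.84444
Correction = 20*log10(1.84444) = 5.31729 dB
SPL2 = 61.6 - 5.31729 = 56.283 dB


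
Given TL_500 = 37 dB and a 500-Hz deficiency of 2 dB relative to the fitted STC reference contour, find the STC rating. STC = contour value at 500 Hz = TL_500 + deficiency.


By ASTM E413, STC = value of the fitted reference contour at 500 Hz.
Contour value at 500 Hz = TL_500 + deficiency = 37 + 2 = 39
STC = 39


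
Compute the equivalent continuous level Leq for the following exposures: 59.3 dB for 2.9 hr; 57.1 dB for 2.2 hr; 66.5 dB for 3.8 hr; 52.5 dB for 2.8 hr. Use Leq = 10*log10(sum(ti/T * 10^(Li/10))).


T_total = 2.9 + 2.2 + 3.8 + 2.8 = 11.7 hr
(2.9/11.7) * 10^(59.3/10) = 210966
(2.2/11.7) * 10^(57.1/10) = 96435.5
(3.8/11.7) * 10^(66.5/10) = 1.45077e+06
(2.8/11.7) * 10^(52.5/10) = 42557.1
Sum = 210966 + 96435.5 + 1.45077e+06 + 42557.1 = 1.80073e+06
Leq = 10*log10(1.80073e+06) = 62.554 dB


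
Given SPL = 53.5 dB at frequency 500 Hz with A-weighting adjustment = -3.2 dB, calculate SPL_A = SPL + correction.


A-weighting table: 500 Hz -> -3.2 dB correction
SPL_A = SPL + correction = 53.5 + (-3.2) = 50.3 dBA


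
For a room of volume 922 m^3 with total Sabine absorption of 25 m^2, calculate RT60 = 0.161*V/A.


RT60 = 0.161 * 922 / 25 = 5.9377 s


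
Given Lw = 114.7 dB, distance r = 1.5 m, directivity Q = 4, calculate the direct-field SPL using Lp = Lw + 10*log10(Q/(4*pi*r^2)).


4*pi*r^2 = 4*pi*1.5^2 = 28.2743 m^2
Q / (4*pi*r^2) = 4 / 28.2743 = 0.141471
Lp = 114.7 + 10*log10(0.141471) = 106.21 dB


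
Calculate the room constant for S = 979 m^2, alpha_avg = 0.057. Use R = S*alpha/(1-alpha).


R = 979 * 0.057 / (1 - 0.057) = 59.176 m^2


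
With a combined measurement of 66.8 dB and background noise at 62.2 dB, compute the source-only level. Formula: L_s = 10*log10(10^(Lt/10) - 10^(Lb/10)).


10^(66.8/10) = 4.7863e+06
10^(62.2/10) = 1.65959e+06
Difference = 4.7863e+06 - 1.65959e+06 = 3.12671e+06
L_source = 10*log10(3.12671e+06) = 64.951 dB


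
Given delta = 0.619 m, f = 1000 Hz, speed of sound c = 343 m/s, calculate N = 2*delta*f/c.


N = 2*delta*f/c = 2*delta/lambda, where lambda = c/f
lambda = 343 / 1000 = 0.343 m
N = 2 * 0.619 / 0.343 = 3.6093


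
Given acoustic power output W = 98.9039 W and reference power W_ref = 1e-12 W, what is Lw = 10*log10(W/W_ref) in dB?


W / W_ref = 98.9039 / 1e-12 = 9.89039e+13
Lw = 10 * log10(9.89039e+13) = 139.95 dB


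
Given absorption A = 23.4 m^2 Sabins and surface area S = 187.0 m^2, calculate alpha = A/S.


Absorption coefficient = absorbed power / incident power
alpha = A / S = 23.4 / 187.0 = 0.12513


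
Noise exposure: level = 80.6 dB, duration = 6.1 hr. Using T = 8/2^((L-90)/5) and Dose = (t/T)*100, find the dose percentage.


T_allowed = 8 / 2^((80.6 - 90)/5) = 29.446 hr
Dose = 6.1 / 29.446 * 100 = 20.716 %


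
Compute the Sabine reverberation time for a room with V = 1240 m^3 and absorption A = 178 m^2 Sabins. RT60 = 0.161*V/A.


RT60 = 0.161 * 1240 / 178 = 1.1216 s


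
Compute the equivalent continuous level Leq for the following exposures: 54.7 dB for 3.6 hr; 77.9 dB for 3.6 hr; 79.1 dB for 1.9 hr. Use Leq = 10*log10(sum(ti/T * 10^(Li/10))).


T_total = 3.6 + 3.6 + 1.9 = 9.1 hr
(3.6/9.1) * 10^(54.7/10) = 116751
(3.6/9.1) * 10^(77.9/10) = 2.43928e+07
(1.9/9.1) * 10^(79.1/10) = 1.69712e+07
Sum = 116751 + 2.43928e+07 + 1.69712e+07 = 4.14808e+07
Leq = 10*log10(4.14808e+07) = 76.178 dB


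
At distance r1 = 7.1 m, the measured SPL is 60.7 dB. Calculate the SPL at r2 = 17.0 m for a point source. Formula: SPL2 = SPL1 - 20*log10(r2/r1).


r2/r1 = 17.0/7.1 = 2.39437
Correction = 20*log10(2.39437) = 7.58383 dB
SPL2 = 60.7 - 7.58383 = 53.116 dB


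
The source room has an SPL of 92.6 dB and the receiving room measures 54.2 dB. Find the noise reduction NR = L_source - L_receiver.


NR = L_source - L_receiver (difference between source and receiving room levels)
NR = 92.6 - 54.2 = 38.4 dB


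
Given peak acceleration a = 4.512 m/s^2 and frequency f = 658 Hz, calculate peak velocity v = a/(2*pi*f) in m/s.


omega = 2*pi*f = 2*pi*658 = 4134.34 rad/s
v = a / omega = 4.512 / 4134.34 = 0.0010913 m/s


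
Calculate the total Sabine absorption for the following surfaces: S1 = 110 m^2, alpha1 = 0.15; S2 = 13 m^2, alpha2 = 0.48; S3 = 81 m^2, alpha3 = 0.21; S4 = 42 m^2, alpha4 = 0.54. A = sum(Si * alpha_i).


110 * 0.15 = 16.5
13 * 0.48 = 6.24
81 * 0.21 = 17.01
42 * 0.54 = 22.68
A_total = 16.5 + 6.24 + 17.01 + 22.68 = 62.43 m^2


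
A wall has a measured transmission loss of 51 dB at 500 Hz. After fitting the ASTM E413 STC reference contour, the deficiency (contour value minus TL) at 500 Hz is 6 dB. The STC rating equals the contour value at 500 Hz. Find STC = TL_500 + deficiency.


By ASTM E413, STC = value of the fitted reference contour at 500 Hz.
Contour value at 500 Hz = TL_500 + deficiency = 51 + 6 = 57
STC = 57


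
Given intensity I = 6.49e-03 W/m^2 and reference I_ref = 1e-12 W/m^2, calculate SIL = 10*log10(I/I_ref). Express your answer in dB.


I / I_ref = 6.49e-03 / 1e-12 = 6.49e+09
SIL = 10 * log10(6.49e+09) = 98.122 dB


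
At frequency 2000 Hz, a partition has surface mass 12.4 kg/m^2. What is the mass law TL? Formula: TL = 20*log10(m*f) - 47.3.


m * f = 12.4 * 2000 = 24800
20*log10(24800) = 87.889 dB
TL = 87.889 - 47.3 = 40.589 dB


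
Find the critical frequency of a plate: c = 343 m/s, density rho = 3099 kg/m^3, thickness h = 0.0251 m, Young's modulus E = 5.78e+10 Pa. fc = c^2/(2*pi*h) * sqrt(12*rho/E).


12*rho/E = 12*3099/5.78e+10 = 6.43391e-07
sqrt(12*rho/E) = sqrt(6.43391e-07) = 0.000802117
c^2/(2*pi*h) = 343^2/(2*pi*0.0251) = 745993
fc = 745993 * 0.000802117 = 598.37 Hz


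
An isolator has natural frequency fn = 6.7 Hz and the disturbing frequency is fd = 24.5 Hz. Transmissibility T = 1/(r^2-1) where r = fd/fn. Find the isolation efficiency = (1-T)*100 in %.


r = 24.5 / 6.7 = 3.65672
r^2 - 1 = 3.65672^2 - 1 = 12.3716
T = 1/12.3716 = 0.0808303
Efficiency = (1 - 0.0808303)*100 = 91.917 %


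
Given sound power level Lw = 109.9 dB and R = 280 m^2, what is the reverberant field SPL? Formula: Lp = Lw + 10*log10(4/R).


4/R = 4/280 = 0.0142857
Lp = 109.9 + 10*log10(0.0142857) = 91.449 dB


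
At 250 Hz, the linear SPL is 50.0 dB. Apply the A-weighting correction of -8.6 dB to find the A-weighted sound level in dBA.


A-weighting table: 250 Hz -> -8.6 dB correction
SPL_A = SPL + correction = 50.0 + (-8.6) = 41.4 dBA


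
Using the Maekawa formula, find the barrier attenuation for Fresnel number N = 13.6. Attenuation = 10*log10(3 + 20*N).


3 + 20*N = 3 + 20*13.6 = 275
Att = 10*log10(275) = 24.393 dB


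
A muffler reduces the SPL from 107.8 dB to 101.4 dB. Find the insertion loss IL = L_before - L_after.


Insertion loss = SPL without muffler - SPL with muffler
IL = 107.8 - 101.4 = 6.4 dB


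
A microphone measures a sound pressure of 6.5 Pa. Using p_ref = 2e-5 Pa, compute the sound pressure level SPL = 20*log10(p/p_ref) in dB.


p / p_ref = 6.5 / 2e-5 = 325000
SPL = 20 * log10(325000) = 110.24 dB


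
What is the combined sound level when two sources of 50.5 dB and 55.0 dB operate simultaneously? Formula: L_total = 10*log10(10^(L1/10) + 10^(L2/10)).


10^(50.5/10) = 112202
10^(55.0/10) = 316228
Sum = 112202 + 316228 = 428430
L_total = 10*log10(428430) = 56.319 dB


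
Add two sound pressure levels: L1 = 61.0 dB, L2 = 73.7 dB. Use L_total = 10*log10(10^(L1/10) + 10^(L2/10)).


10^(61.0/10) = 1.25893e+06
10^(73.7/10) = 2.34423e+07
Sum = 1.25893e+06 + 2.34423e+07 = 2.47012e+07
L_total = 10*log10(2.47012e+07) = 73.927 dB


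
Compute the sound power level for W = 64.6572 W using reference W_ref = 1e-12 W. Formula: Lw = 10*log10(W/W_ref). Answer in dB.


W / W_ref = 64.6572 / 1e-12 = 6.46572e+13
Lw = 10 * log10(6.46572e+13) = 138.11 dB


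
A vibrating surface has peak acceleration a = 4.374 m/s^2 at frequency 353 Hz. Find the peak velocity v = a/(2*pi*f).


omega = 2*pi*f = 2*pi*353 = 2217.96 rad/s
v = a / omega = 4.374 / 2217.96 = 0.0019721 m/s


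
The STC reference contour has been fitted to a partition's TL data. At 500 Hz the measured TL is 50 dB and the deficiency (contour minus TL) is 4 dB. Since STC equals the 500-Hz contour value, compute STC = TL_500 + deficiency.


By ASTM E413, STC = value of the fitted reference contour at 500 Hz.
Contour value at 500 Hz = TL_500 + deficiency = 50 + 4 = 54
STC = 54


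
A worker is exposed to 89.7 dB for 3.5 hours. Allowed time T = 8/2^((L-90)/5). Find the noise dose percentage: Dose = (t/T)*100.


T_allowed = 8 / 2^((89.7 - 90)/5) = 8.33973 hr
Dose = 3.5 / 8.33973 * 100 = 41.968 %


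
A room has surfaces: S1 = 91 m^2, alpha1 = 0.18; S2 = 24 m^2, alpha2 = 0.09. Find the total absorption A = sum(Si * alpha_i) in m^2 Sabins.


91 * 0.18 = 16.38
24 * 0.09 = 2.16
A_total = 16.38 + 2.16 = 18.54 m^2


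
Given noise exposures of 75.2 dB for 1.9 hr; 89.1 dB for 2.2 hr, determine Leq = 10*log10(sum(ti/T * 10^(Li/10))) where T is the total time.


T_total = 1.9 + 2.2 = 4.1 hr
(1.9/4.1) * 10^(75.2/10) = 1.53451e+07
(2.2/4.1) * 10^(89.1/10) = 4.36153e+08
Sum = 1.53451e+07 + 4.36153e+08 = 4.51498e+08
Leq = 10*log10(4.51498e+08) = 86.547 dB


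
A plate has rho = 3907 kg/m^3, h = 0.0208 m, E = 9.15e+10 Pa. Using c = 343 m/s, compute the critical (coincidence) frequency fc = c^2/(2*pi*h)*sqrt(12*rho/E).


12*rho/E = 12*3907/9.15e+10 = 5.12393e-07
sqrt(12*rho/E) = sqrt(5.12393e-07) = 0.000715816
c^2/(2*pi*h) = 343^2/(2*pi*0.0208) = 900212
fc = 900212 * 0.000715816 = 644.39 Hz


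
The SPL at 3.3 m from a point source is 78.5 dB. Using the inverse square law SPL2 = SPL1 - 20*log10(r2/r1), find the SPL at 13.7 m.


r2/r1 = 13.7/3.3 = 4.15152
Correction = 20*log10(4.15152) = 12.3641 dB
SPL2 = 78.5 - 12.3641 = 66.136 dB


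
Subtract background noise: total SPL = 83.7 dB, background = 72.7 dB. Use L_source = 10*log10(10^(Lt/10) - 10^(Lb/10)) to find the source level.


10^(83.7/10) = 2.34423e+08
10^(72.7/10) = 1.86209e+07
Difference = 2.34423e+08 - 1.86209e+07 = 2.15802e+08
L_source = 10*log10(2.15802e+08) = 83.341 dB


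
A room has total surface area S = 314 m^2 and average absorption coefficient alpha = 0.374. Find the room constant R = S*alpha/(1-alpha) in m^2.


R = 314 * 0.374 / (1 - 0.374) = 187.6 m^2


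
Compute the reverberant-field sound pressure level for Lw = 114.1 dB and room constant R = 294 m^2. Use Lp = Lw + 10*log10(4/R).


4/R = 4/294 = 0.0136054
Lp = 114.1 + 10*log10(0.0136054) = 95.437 dB


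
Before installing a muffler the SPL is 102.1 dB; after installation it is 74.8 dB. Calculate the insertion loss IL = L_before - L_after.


Insertion loss = SPL without muffler - SPL with muffler
IL = 102.1 - 74.8 = 27.3 dB


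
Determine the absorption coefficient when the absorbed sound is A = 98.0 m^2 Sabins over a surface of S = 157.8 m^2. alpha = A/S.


Absorption coefficient = absorbed power / incident power
alpha = A / S = 98.0 / 157.8 = 0.62104


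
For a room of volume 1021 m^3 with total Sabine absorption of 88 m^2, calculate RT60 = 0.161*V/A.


RT60 = 0.161 * 1021 / 88 = 1.868 s


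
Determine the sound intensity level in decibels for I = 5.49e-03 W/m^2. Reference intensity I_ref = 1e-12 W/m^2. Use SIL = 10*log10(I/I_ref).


I / I_ref = 5.49e-03 / 1e-12 = 5.49e+09
SIL = 10 * log10(5.49e+09) = 97.396 dB


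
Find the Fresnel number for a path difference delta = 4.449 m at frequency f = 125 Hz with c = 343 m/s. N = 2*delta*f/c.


N = 2*delta*f/c = 2*delta/lambda, where lambda = c/f
lambda = 343 / 125 = 2.744 m
N = 2 * 4.449 / 2.744 = 3.2427


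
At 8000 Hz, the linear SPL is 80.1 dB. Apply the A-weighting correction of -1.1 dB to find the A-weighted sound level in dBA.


A-weighting table: 8000 Hz -> -1.1 dB correction
SPL_A = SPL + correction = 80.1 + (-1.1) = 79 dBA


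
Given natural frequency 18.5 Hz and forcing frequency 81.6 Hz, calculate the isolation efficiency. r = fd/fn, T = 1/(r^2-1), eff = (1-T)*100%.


r = 81.6 / 18.5 = 4.41081
r^2 - 1 = 4.41081^2 - 1 = 18.4552
T = 1/18.4552 = 0.0541853
Efficiency = (1 - 0.0541853)*100 = 94.581 %


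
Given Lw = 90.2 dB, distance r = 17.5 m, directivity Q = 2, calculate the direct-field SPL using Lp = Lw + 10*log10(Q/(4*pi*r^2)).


4*pi*r^2 = 4*pi*17.5^2 = 3848.45 m^2
Q / (4*pi*r^2) = 2 / 3848.45 = 0.00051969
Lp = 90.2 + 10*log10(0.00051969) = 57.357 dB


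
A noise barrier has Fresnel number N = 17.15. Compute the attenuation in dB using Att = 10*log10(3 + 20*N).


3 + 20*N = 3 + 20*17.15 = 346
Att = 10*log10(346) = 25.391 dB


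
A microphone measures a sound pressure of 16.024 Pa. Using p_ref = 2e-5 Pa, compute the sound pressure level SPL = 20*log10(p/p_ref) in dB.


p / p_ref = 16.024 / 2e-5 = 801200
SPL = 20 * log10(801200) = 118.07 dB


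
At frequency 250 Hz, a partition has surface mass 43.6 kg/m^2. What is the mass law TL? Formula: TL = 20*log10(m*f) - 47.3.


m * f = 43.6 * 250 = 10900
20*log10(10900) = 80.7485 dB
TL = 80.7485 - 47.3 = 33.449 dB


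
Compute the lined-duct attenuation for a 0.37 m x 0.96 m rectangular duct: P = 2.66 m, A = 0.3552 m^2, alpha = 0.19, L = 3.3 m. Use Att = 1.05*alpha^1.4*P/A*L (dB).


alpha^1.4 = 0.19^1.4 = 0.0977811
Attenuation rate = 1.05 * alpha^1.4 * P / A
= 1.05 * 0.0977811 * 2.66 / 0.3552 = 0.76887 dB/m
Total Att = 0.76887 * 3.3 = 2.5373 dB


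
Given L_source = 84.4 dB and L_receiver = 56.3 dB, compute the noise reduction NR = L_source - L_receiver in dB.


NR = L_source - L_receiver (difference between source and receiving room levels)
NR = 84.4 - 56.3 = 28.1 dB


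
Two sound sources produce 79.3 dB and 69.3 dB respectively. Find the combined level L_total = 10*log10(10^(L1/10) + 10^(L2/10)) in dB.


10^(79.3/10) = 8.51138e+07
10^(69.3/10) = 8.51138e+06
Sum = 8.51138e+07 + 8.51138e+06 = 9.36252e+07
L_total = 10*log10(9.36252e+07) = 79.714 dB


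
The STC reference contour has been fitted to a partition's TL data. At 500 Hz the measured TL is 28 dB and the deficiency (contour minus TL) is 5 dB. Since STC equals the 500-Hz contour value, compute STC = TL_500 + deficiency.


By ASTM E413, STC = value of the fitted reference contour at 500 Hz.
Contour value at 500 Hz = TL_500 + deficiency = 28 + 5 = 33
STC = 33


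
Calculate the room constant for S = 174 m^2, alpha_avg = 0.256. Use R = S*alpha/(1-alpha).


R = 174 * 0.256 / (1 - 0.256) = 59.871 m^2


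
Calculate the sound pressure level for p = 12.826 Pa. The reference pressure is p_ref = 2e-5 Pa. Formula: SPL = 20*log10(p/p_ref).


p / p_ref = 12.826 / 2e-5 = 641300
SPL = 20 * log10(641300) = 116.14 dB


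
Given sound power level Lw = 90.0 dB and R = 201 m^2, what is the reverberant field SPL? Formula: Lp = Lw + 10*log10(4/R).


4/R = 4/201 = 0.0199005
Lp = 90.0 + 10*log10(0.0199005) = 72.989 dB


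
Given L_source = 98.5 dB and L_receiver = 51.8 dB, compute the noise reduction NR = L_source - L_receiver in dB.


NR = L_source - L_receiver (difference between source and receiving room levels)
NR = 98.5 - 51.8 = 46.7 dB


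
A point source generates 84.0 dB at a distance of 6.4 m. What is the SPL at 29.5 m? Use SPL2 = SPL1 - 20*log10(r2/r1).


r2/r1 = 29.5/6.4 = 4.60938
Correction = 20*log10(4.60938) = 13.2729 dB
SPL2 = 84.0 - 13.2729 = 70.727 dB


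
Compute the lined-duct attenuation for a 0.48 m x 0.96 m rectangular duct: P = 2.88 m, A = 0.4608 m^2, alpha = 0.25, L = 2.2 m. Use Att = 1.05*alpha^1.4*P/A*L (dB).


alpha^1.4 = 0.25^1.4 = 0.143587
Attenuation rate = 1.05 * alpha^1.4 * P / A
= 1.05 * 0.143587 * 2.88 / 0.4608 = 0.94229 dB/m
Total Att = 0.94229 * 2.2 = 2.073 dB


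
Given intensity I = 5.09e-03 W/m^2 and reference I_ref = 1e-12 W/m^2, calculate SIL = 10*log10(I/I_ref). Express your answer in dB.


I / I_ref = 5.09e-03 / 1e-12 = 5.09e+09
SIL = 10 * log10(5.09e+09) = 97.067 dB


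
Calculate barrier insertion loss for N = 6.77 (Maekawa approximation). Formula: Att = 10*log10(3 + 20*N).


3 + 20*N = 3 + 20*6.77 = 138.4
Att = 10*log10(138.4) = 21.411 dB


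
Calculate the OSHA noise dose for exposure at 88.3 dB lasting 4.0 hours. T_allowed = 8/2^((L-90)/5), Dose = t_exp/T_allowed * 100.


T_allowed = 8 / 2^((88.3 - 90)/5) = 10.1261 hr
Dose = 4.0 / 10.1261 * 100 = 39.502 %


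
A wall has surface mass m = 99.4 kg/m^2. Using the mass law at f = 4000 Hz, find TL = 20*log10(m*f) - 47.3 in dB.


m * f = 99.4 * 4000 = 397600
20*log10(397600) = 111.989 dB
TL = 111.989 - 47.3 = 64.689 dB


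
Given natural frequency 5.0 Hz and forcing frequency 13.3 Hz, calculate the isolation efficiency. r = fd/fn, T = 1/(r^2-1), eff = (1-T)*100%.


r = 13.3 / 5.0 = 2.66
r^2 - 1 = 2.66^2 - 1 = 6.0756
T = 1/6.0756 = 0.164593
Efficiency = (1 - 0.164593)*100 = 83.541 %


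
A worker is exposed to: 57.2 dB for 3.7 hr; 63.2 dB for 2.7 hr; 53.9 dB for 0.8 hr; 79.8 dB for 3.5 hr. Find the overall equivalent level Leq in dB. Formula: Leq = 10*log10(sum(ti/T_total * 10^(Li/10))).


T_total = 3.7 + 2.7 + 0.8 + 3.5 = 10.7 hr
(3.7/10.7) * 10^(57.2/10) = 181475
(2.7/10.7) * 10^(63.2/10) = 527206
(0.8/10.7) * 10^(53.9/10) = 18353
(3.5/10.7) * 10^(79.8/10) = 3.12381e+07
Sum = 181475 + 527206 + 18353 + 3.12381e+07 = 3.19651e+07
Leq = 10*log10(3.19651e+07) = 75.047 dB


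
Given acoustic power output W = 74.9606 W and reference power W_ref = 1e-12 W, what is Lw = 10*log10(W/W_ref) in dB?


W / W_ref = 74.9606 / 1e-12 = 7.49606e+13
Lw = 10 * log10(7.49606e+13) = 138.75 dB


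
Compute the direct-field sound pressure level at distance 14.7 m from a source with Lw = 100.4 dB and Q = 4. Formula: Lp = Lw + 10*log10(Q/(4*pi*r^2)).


4*pi*r^2 = 4*pi*14.7^2 = 2715.47 m^2
Q / (4*pi*r^2) = 4 / 2715.47 = 0.00147304
Lp = 100.4 + 10*log10(0.00147304) = 72.082 dB


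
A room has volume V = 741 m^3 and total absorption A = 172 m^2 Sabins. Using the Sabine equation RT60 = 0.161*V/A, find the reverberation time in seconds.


RT60 = 0.161 * 741 / 172 = 0.69361 s


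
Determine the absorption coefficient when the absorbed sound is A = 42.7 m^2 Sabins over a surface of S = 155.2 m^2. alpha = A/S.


Absorption coefficient = absorbed power / incident power
alpha = A / S = 42.7 / 155.2 = 0.27513
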